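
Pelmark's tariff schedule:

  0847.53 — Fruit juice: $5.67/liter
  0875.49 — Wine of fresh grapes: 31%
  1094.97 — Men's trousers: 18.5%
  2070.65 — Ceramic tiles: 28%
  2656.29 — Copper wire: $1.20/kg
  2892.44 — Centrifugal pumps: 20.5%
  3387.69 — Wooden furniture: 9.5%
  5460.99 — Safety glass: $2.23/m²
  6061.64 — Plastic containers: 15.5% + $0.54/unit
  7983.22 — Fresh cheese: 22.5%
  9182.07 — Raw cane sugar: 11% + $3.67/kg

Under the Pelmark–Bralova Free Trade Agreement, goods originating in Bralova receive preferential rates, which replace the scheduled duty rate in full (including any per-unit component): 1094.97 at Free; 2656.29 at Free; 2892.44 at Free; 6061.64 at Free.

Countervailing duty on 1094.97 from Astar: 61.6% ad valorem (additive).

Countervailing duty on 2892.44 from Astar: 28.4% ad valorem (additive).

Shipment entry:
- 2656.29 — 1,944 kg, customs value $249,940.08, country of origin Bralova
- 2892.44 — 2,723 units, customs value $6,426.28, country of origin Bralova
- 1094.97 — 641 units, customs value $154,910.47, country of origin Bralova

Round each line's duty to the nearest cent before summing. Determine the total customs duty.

Line 1 (2656.29, Bralova, 1,944 kg, $249,940.08):
Base rate for 2656.29 is $1.20/kg.
Origin Bralova qualifies under the Pelmark–Bralova agreement and 2656.29 is covered: preferential rate Free applies instead.
Duty = $249,940.08 × 0% = $0.00.
Line 2 (2892.44, Bralova, 2,723 units, $6,426.28):
Base rate for 2892.44 is 20.5%.
Origin Bralova qualifies under the Pelmark–Bralova agreement and 2892.44 is covered: preferential rate Free applies instead.
The additional-duty order on 2892.44 targets Astar, not Bralova; it does not apply.
Duty = $6,426.28 × 0% = $0.00.
Line 3 (1094.97, Bralova, 641 units, $154,910.47):
Base rate for 1094.97 is 18.5%.
Origin Bralova qualifies under the Pelmark–Bralova agreement and 1094.97 is covered: preferential rate Free applies instead.
The additional-duty order on 1094.97 targets Astar, not Bralova; it does not apply.
Duty = $154,910.47 × 0% = $0.00.
Total = $0.00 + $0.00 + $0.00 = $0.00.

$0.00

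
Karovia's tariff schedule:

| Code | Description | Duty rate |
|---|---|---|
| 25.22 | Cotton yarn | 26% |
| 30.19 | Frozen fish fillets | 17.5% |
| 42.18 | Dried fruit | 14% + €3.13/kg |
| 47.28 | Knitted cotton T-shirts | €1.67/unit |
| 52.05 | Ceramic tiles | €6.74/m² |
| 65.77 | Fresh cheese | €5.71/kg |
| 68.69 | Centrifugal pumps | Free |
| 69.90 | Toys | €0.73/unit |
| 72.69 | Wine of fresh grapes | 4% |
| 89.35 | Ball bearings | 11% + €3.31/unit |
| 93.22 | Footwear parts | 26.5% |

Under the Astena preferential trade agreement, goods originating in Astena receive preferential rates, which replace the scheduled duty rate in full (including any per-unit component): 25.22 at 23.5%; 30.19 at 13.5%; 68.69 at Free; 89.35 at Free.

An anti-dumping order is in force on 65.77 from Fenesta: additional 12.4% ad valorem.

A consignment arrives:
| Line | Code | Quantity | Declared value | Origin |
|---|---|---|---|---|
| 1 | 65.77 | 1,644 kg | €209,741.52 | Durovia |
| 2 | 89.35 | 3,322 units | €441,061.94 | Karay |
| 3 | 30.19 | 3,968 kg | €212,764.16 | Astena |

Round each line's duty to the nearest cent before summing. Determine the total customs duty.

Line 1 (65.77, Durovia, 1,644 kg, €209,741.52):
Base rate for 65.77 is €5.71/kg.
The additional-duty order on 65.77 targets Fenesta, not Durovia; it does not apply.
Duty = 1,644 × €5.71 = €9,387.24.
Line 2 (89.35, Karay, 3,322 units, €441,061.94):
Base rate for 89.35 is 11% + €3.31/unit.
89.35 has an FTA preferential rate, but origin Karay is not Astena; base rate stands.
Duty = €441,061.94 × 11% + 3,322 × €3.31 = €59,512.63.
Line 3 (30.19, Astena, 3,968 kg, €212,764.16):
Base rate for 30.19 is 17.5%.
Origin Astena qualifies under the Karovia–Astena agreement and 30.19 is covered: preferential rate 13.5% applies instead.
Duty = €212,764.16 × 13.5% = €28,723.16.
Total = €9,387.24 + €59,512.63 + €28,723.16 = €97,623.03.

€97,623.03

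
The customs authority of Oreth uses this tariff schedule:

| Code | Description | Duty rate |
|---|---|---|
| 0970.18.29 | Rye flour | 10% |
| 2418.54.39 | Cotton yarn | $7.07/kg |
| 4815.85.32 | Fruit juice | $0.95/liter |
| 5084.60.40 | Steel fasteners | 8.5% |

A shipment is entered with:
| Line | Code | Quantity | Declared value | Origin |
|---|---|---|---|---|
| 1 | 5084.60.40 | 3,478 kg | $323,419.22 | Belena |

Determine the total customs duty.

$27,490.63

Line 1 (5084.60.40, Belena, 3,478 kg, $323,419.22):
Base rate for 5084.60.40 is 8.5%.
Duty = $323,419.22 × 8.5% = $27,490.63.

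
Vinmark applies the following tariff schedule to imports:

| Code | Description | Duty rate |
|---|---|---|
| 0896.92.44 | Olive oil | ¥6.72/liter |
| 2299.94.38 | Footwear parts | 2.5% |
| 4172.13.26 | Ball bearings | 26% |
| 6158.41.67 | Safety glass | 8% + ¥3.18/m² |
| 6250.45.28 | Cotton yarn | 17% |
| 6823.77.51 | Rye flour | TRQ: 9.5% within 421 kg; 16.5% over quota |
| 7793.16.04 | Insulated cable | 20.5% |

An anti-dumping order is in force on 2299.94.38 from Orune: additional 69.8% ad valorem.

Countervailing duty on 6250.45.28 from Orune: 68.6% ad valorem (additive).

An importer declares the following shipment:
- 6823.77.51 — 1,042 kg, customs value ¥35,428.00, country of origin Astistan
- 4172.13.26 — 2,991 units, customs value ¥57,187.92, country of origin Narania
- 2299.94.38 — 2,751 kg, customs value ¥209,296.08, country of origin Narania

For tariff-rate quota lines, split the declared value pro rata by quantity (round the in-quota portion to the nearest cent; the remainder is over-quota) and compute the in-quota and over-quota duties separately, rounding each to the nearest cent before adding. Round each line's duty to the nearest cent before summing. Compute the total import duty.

Line 1 (6823.77.51, Astistan, 1,042 kg, ¥35,428.00):
Code 6823.77.51 is under a tariff-rate quota (threshold 421 kg). In-quota: 421 kg at 9.5%; over-quota: 621 kg at 16.5%.
Pro-rata value split: in-quota = ¥35,428.00 × 421/1,042 = ¥14,314.00; over-quota = ¥35,428.00 − ¥14,314.00 = ¥21,114.00.
In-quota duty = ¥14,314.00 × 9.5% = ¥1,359.83. Over-quota duty = ¥21,114.00 × 16.5% = ¥3,483.81.
Line duty = ¥1,359.83 + ¥3,483.81 = ¥4,843.64.
Line 2 (4172.13.26, Narania, 2,991 units, ¥57,187.92):
Base rate for 4172.13.26 is 26%.
Duty = ¥57,187.92 × 26% = ¥14,868.86.
Line 3 (2299.94.38, Narania, 2,751 kg, ¥209,296.08):
Base rate for 2299.94.38 is 2.5%.
The additional-duty order on 2299.94.38 targets Orune, not Narania; it does not apply.
Duty = ¥209,296.08 × 2.5% = ¥5,232.40.
Total = ¥4,843.64 + ¥14,868.86 + ¥5,232.40 = ¥24,944.90.

¥24,944.90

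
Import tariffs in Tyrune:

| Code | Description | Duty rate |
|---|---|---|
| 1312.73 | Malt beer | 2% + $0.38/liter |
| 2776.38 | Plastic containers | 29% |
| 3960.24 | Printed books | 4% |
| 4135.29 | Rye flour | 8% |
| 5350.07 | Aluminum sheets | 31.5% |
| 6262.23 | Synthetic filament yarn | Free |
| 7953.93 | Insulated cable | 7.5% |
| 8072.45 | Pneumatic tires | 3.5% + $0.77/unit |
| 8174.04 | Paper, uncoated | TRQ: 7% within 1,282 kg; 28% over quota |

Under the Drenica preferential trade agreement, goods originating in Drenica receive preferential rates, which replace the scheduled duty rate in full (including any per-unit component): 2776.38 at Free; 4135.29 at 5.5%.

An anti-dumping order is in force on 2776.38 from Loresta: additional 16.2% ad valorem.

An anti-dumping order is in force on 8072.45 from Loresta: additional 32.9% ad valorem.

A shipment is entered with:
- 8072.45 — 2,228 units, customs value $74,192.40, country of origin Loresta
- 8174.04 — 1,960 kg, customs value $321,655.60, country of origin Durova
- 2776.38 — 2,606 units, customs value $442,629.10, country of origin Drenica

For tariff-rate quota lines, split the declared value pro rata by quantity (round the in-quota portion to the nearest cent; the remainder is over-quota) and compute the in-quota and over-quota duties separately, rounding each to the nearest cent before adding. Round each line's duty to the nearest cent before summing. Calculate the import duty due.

$74,603.46

Line 1 (8072.45, Loresta, 2,228 units, $74,192.40):
Base rate for 8072.45 is 3.5% + $0.77/unit.
Additional duty on 8072.45 from Loresta: +32.9%. Applied ad valorem rate: 3.5% + 32.9% = 36.4%.
Duty = $74,192.40 × 36.4% + 2,228 × $0.77 = $28,721.59.
Line 2 (8174.04, Durova, 1,960 kg, $321,655.60):
Code 8174.04 is under a tariff-rate quota (threshold 1,282 kg). In-quota: 1,282 kg at 7%; over-quota: 678 kg at 28%.
Pro-rata value split: in-quota = $321,655.60 × 1,282/1,960 = $210,389.02; over-quota = $321,655.60 − $210,389.02 = $111,266.58.
In-quota duty = $210,389.02 × 7% = $14,727.23. Over-quota duty = $111,266.58 × 28% = $31,154.64.
Line duty = $14,727.23 + $31,154.64 = $45,881.87.
Line 3 (2776.38, Drenica, 2,606 units, $442,629.10):
Base rate for 2776.38 is 29%.
Origin Drenica qualifies under the Tyrune–Drenica agreement and 2776.38 is covered: preferential rate Free applies instead.
The additional-duty order on 2776.38 targets Loresta, not Drenica; it does not apply.
Duty = $442,629.10 × 0% = $0.00.
Total = $28,721.59 + $45,881.87 + $0.00 = $74,603.46.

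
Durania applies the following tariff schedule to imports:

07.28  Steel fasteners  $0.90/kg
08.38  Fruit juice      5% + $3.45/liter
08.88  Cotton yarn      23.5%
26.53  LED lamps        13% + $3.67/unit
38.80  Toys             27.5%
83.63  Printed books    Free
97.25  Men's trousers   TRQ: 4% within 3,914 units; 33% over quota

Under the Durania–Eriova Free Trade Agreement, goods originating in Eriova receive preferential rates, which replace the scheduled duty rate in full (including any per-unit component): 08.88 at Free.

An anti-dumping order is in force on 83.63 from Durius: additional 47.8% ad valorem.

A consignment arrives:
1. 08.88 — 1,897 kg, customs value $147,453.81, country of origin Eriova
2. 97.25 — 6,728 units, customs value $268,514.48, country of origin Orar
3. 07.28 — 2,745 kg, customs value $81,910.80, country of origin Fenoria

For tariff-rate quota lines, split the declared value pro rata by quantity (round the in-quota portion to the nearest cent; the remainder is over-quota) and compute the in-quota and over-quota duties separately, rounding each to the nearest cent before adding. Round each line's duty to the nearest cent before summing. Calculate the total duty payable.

Line 1 (08.88, Eriova, 1,897 kg, $147,453.81):
Base rate for 08.88 is 23.5%.
Origin Eriova qualifies under the Durania–Eriova agreement and 08.88 is covered: preferential rate Free applies instead.
Duty = $147,453.81 × 0% = $0.00.
Line 2 (97.25, Orar, 6,728 units, $268,514.48):
Code 97.25 is under a tariff-rate quota (threshold 3,914 units). In-quota: 3,914 units at 4%; over-quota: 2,814 units at 33%.
Pro-rata value split: in-quota = $268,514.48 × 3,914/6,728 = $156,207.74; over-quota = $268,514.48 − $156,207.74 = $112,306.74.
In-quota duty = $156,207.74 × 4% = $6,248.31. Over-quota duty = $112,306.74 × 33% = $37,061.22.
Line duty = $6,248.31 + $37,061.22 = $43,309.53.
Line 3 (07.28, Fenoria, 2,745 kg, $81,910.80):
Base rate for 07.28 is $0.90/kg.
Duty = 2,745 × $0.90 = $2,470.50.
Total = $0.00 + $43,309.53 + $2,470.50 = $45,780.03.

$45,780.03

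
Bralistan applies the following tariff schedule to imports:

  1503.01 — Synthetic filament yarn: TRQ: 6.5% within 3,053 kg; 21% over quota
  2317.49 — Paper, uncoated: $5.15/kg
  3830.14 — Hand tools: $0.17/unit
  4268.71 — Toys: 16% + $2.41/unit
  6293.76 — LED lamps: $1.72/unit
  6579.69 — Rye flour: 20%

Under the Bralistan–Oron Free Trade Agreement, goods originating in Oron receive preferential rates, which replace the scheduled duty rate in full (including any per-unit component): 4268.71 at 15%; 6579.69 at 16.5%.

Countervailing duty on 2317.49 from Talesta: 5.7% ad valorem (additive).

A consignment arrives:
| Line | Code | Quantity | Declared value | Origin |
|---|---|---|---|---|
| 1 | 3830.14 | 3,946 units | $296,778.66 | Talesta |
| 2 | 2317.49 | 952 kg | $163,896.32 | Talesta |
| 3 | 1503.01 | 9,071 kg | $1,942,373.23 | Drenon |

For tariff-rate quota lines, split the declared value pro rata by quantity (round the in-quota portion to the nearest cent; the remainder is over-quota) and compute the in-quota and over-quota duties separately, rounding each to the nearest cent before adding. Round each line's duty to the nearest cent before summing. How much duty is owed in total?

Line 1 (3830.14, Talesta, 3,946 units, $296,778.66):
Base rate for 3830.14 is $0.17/unit.
Duty = 3,946 × $0.17 = $670.82.
Line 2 (2317.49, Talesta, 952 kg, $163,896.32):
Base rate for 2317.49 is $5.15/kg.
Additional duty on 2317.49 from Talesta: +5.7% ad valorem. Applied ad valorem rate = 5.7%.
Duty = $163,896.32 × 5.7% + 952 × $5.15 = $14,244.89.
Line 3 (1503.01, Drenon, 9,071 kg, $1,942,373.23):
Code 1503.01 is under a tariff-rate quota (threshold 3,053 kg). In-quota: 3,053 kg at 6.5%; over-quota: 6,018 kg at 21%.
Pro-rata value split: in-quota = $1,942,373.23 × 3,053/9,071 = $653,738.89; over-quota = $1,942,373.23 − $653,738.89 = $1,288,634.34.
In-quota duty = $653,738.89 × 6.5% = $42,493.03. Over-quota duty = $1,288,634.34 × 21% = $270,613.21.
Line duty = $42,493.03 + $270,613.21 = $313,106.24.
Total = $670.82 + $14,244.89 + $313,106.24 = $328,021.95.

$328,021.95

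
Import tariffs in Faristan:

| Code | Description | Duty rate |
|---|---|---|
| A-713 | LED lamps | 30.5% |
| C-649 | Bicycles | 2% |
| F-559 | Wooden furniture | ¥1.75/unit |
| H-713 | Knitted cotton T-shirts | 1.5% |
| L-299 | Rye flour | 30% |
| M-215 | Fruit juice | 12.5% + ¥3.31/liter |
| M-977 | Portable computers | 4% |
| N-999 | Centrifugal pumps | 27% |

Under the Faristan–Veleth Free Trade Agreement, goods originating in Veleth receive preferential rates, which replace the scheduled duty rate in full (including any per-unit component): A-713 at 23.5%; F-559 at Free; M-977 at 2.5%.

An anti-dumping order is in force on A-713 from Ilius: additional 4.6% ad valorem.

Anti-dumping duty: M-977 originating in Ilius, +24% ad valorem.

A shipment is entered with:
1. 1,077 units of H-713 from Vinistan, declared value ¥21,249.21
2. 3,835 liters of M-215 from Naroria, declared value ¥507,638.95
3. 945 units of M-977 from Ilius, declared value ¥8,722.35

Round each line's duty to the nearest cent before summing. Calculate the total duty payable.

¥78,909.72

Line 1 (H-713, Vinistan, 1,077 units, ¥21,249.21):
Base rate for H-713 is 1.5%.
Duty = ¥21,249.21 × 1.5% = ¥318.74.
Line 2 (M-215, Naroria, 3,835 liters, ¥507,638.95):
Base rate for M-215 is 12.5% + ¥3.31/liter.
Duty = ¥507,638.95 × 12.5% + 3,835 × ¥3.31 = ¥76,148.72.
Line 3 (M-977, Ilius, 945 units, ¥8,722.35):
Base rate for M-977 is 4%.
M-977 has an FTA preferential rate, but origin Ilius is not Veleth; base rate stands.
Additional duty on M-977 from Ilius: +24%. Applied ad valorem rate: 4% + 24% = 28%.
Duty = ¥8,722.35 × 28% = ¥2,442.26.
Total = ¥318.74 + ¥76,148.72 + ¥2,442.26 = ¥78,909.72.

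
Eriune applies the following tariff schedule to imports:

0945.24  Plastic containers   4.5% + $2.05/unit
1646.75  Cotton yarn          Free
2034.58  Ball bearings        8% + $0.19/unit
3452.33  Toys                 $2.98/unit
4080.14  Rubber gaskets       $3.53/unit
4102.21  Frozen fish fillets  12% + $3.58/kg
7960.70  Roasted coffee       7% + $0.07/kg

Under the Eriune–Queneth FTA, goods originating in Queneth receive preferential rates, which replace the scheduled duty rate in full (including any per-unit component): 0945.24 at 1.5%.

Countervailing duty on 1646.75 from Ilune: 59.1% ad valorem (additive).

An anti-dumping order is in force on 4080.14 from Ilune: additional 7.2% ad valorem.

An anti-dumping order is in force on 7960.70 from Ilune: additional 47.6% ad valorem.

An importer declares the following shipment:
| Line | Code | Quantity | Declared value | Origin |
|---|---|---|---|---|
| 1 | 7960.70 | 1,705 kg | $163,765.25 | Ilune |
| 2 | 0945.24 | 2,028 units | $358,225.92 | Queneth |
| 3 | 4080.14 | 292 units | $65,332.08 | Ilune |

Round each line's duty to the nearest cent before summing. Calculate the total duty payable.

Line 1 (7960.70, Ilune, 1,705 kg, $163,765.25):
Base rate for 7960.70 is 7% + $0.07/kg.
Additional duty on 7960.70 from Ilune: +47.6%. Applied ad valorem rate: 7% + 47.6% = 54.6%.
Duty = $163,765.25 × 54.6% + 1,705 × $0.07 = $89,535.18.
Line 2 (0945.24, Queneth, 2,028 units, $358,225.92):
Base rate for 0945.24 is 4.5% + $2.05/unit.
Origin Queneth qualifies under the Eriune–Queneth agreement and 0945.24 is covered: preferential rate 1.5% applies instead.
Duty = $358,225.92 × 1.5% = $5,373.39.
Line 3 (4080.14, Ilune, 292 units, $65,332.08):
Base rate for 4080.14 is $3.53/unit.
Additional duty on 4080.14 from Ilune: +7.2% ad valorem. Applied ad valorem rate = 7.2%.
Duty = $65,332.08 × 7.2% + 292 × $3.53 = $5,734.67.
Total = $89,535.18 + $5,373.39 + $5,734.67 = $100,643.24.

$100,643.24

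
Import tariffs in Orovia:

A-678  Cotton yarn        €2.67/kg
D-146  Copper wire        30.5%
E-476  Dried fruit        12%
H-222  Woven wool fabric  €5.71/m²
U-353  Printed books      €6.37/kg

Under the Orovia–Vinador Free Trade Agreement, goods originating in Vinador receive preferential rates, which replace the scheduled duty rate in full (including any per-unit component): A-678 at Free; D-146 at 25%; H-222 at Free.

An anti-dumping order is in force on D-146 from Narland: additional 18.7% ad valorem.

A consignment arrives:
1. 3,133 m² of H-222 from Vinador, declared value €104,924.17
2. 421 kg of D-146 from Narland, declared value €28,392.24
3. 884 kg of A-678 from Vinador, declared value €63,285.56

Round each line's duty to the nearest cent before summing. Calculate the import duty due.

€13,968.98

Line 1 (H-222, Vinador, 3,133 m², €104,924.17):
Base rate for H-222 is €5.71/m².
Origin Vinador qualifies under the Orovia–Vinador agreement and H-222 is covered: preferential rate Free applies instead.
Duty = €104,924.17 × 0% = €0.00.
Line 2 (D-146, Narland, 421 kg, €28,392.24):
Base rate for D-146 is 30.5%.
D-146 has an FTA preferential rate, but origin Narland is not Vinador; base rate stands.
Additional duty on D-146 from Narland: +18.7%. Applied ad valorem rate: 30.5% + 18.7% = 49.2%.
Duty = €28,392.24 × 49.2% = €13,968.98.
Line 3 (A-678, Vinador, 884 kg, €63,285.56):
Base rate for A-678 is €2.67/kg.
Origin Vinador qualifies under the Orovia–Vinador agreement and A-678 is covered: preferential rate Free applies instead.
Duty = €63,285.56 × 0% = €0.00.
Total = €0.00 + €13,968.98 + €0.00 = €13,968.98.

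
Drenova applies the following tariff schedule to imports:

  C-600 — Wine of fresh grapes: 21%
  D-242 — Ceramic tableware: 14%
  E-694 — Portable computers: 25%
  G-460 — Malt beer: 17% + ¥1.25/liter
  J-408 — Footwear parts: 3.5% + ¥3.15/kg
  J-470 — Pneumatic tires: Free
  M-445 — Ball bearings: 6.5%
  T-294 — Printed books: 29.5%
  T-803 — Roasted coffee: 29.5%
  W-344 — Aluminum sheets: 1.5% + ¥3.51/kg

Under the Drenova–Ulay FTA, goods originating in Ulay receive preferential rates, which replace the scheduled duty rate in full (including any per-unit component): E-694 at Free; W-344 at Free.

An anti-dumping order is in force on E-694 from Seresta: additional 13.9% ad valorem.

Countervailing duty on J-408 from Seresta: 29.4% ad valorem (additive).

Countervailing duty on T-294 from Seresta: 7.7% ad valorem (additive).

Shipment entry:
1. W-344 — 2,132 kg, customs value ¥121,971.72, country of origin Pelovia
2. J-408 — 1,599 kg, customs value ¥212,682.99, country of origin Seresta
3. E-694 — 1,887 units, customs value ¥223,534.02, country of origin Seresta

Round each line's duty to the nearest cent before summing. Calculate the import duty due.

Line 1 (W-344, Pelovia, 2,132 kg, ¥121,971.72):
Base rate for W-344 is 1.5% + ¥3.51/kg.
W-344 has an FTA preferential rate, but origin Pelovia is not Ulay; base rate stands.
Duty = ¥121,971.72 × 1.5% + 2,132 × ¥3.51 = ¥9,312.90.
Line 2 (J-408, Seresta, 1,599 kg, ¥212,682.99):
Base rate for J-408 is 3.5% + ¥3.15/kg.
Additional duty on J-408 from Seresta: +29.4%. Applied ad valorem rate: 3.5% + 29.4% = 32.9%.
Duty = ¥212,682.99 × 32.9% + 1,599 × ¥3.15 = ¥75,009.55.
Line 3 (E-694, Seresta, 1,887 units, ¥223,534.02):
Base rate for E-694 is 25%.
E-694 has an FTA preferential rate, but origin Seresta is not Ulay; base rate stands.
Additional duty on E-694 from Seresta: +13.9%. Applied ad valorem rate: 25% + 13.9% = 38.9%.
Duty = ¥223,534.02 × 38.9% = ¥86,954.73.
Total = ¥9,312.90 + ¥75,009.55 + ¥86,954.73 = ¥171,277.18.

¥171,277.18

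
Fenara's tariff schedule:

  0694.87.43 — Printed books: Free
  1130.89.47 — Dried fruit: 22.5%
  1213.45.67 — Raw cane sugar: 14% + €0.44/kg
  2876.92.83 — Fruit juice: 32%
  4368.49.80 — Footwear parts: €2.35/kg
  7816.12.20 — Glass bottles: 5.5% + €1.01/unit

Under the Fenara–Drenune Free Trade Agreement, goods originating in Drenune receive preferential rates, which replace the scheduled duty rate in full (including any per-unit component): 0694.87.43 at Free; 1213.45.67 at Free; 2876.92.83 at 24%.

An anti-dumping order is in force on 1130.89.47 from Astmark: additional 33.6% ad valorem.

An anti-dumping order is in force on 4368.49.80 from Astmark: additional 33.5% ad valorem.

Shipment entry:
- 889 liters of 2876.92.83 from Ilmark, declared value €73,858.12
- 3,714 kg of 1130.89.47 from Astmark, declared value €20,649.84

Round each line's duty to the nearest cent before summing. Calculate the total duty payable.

Line 1 (2876.92.83, Ilmark, 889 liters, €73,858.12):
Base rate for 2876.92.83 is 32%.
2876.92.83 has an FTA preferential rate, but origin Ilmark is not Drenune; base rate stands.
Duty = €73,858.12 × 32% = €23,634.60.
Line 2 (1130.89.47, Astmark, 3,714 kg, €20,649.84):
Base rate for 1130.89.47 is 22.5%.
Additional duty on 1130.89.47 from Astmark: +33.6%. Applied ad valorem rate: 22.5% + 33.6% = 56.1%.
Duty = €20,649.84 × 56.1% = €11,584.56.
Total = €23,634.60 + €11,584.56 = €35,219.16.

€35,219.16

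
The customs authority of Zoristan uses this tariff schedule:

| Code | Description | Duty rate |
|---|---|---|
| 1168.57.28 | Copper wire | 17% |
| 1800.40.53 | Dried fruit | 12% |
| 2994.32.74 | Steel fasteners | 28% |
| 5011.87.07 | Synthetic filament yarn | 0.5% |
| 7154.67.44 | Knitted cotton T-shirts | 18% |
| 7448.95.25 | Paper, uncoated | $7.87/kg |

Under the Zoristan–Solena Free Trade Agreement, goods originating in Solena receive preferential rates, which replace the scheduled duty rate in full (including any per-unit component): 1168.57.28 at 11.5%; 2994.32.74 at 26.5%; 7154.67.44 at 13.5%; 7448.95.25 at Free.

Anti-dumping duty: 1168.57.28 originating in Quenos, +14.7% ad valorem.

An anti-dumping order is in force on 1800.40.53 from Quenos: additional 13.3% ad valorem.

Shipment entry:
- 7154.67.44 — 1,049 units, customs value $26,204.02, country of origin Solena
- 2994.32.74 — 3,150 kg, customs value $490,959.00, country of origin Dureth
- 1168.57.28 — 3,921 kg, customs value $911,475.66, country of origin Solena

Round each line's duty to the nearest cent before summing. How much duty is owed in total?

Line 1 (7154.67.44, Solena, 1,049 units, $26,204.02):
Base rate for 7154.67.44 is 18%.
Origin Solena qualifies under the Zoristan–Solena agreement and 7154.67.44 is covered: preferential rate 13.5% applies instead.
Duty = $26,204.02 × 13.5% = $3,537.54.
Line 2 (2994.32.74, Dureth, 3,150 kg, $490,959.00):
Base rate for 2994.32.74 is 28%.
2994.32.74 has an FTA preferential rate, but origin Dureth is not Solena; base rate stands.
Duty = $490,959.00 × 28% = $137,468.52.
Line 3 (1168.57.28, Solena, 3,921 kg, $911,475.66):
Base rate for 1168.57.28 is 17%.
Origin Solena qualifies under the Zoristan–Solena agreement and 1168.57.28 is covered: preferential rate 11.5% applies instead.
The additional-duty order on 1168.57.28 targets Quenos, not Solena; it does not apply.
Duty = $911,475.66 × 11.5% = $104,819.70.
Total = $3,537.54 + $137,468.52 + $104,819.70 = $245,825.76.

$245,825.76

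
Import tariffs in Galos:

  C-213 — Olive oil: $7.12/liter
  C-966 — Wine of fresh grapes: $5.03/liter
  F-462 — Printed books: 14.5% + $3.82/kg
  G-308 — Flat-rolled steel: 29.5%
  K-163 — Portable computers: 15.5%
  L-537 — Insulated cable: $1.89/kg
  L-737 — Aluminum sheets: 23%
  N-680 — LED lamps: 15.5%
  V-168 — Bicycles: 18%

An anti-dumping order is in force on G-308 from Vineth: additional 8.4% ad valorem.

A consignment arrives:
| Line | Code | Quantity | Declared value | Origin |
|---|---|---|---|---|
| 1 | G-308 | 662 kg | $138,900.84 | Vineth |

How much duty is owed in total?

$52,643.42

Line 1 (G-308, Vineth, 662 kg, $138,900.84):
Base rate for G-308 is 29.5%.
Additional duty on G-308 from Vineth: +8.4%. Applied ad valorem rate: 29.5% + 8.4% = 37.9%.
Duty = $138,900.84 × 37.9% = $52,643.42.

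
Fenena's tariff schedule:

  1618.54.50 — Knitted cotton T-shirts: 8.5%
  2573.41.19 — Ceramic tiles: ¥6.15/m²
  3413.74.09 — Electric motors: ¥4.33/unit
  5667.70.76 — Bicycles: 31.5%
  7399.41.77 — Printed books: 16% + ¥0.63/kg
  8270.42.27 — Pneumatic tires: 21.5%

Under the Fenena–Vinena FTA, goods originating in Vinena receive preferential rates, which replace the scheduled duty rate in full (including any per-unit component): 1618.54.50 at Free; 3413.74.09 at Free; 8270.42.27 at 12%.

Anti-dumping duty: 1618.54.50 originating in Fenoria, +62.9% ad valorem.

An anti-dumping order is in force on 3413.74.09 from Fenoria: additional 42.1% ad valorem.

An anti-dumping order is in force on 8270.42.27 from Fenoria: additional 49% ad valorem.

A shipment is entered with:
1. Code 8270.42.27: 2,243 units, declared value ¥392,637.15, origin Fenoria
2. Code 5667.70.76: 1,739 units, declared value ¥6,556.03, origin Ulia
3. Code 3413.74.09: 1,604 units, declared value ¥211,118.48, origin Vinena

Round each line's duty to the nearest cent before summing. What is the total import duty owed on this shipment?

¥278,874.34

Line 1 (8270.42.27, Fenoria, 2,243 units, ¥392,637.15):
Base rate for 8270.42.27 is 21.5%.
8270.42.27 has an FTA preferential rate, but origin Fenoria is not Vinena; base rate stands.
Additional duty on 8270.42.27 from Fenoria: +49%. Applied ad valorem rate: 21.5% + 49% = 70.5%.
Duty = ¥392,637.15 × 70.5% = ¥276,809.19.
Line 2 (5667.70.76, Ulia, 1,739 units, ¥6,556.03):
Base rate for 5667.70.76 is 31.5%.
Duty = ¥6,556.03 × 31.5% = ¥2,065.15.
Line 3 (3413.74.09, Vinena, 1,604 units, ¥211,118.48):
Base rate for 3413.74.09 is ¥4.33/unit.
Origin Vinena qualifies under the Fenena–Vinena agreement and 3413.74.09 is covered: preferential rate Free applies instead.
The additional-duty order on 3413.74.09 targets Fenoria, not Vinena; it does not apply.
Duty = ¥211,118.48 × 0% = ¥0.00.
Total = ¥276,809.19 + ¥2,065.15 + ¥0.00 = ¥278,874.34.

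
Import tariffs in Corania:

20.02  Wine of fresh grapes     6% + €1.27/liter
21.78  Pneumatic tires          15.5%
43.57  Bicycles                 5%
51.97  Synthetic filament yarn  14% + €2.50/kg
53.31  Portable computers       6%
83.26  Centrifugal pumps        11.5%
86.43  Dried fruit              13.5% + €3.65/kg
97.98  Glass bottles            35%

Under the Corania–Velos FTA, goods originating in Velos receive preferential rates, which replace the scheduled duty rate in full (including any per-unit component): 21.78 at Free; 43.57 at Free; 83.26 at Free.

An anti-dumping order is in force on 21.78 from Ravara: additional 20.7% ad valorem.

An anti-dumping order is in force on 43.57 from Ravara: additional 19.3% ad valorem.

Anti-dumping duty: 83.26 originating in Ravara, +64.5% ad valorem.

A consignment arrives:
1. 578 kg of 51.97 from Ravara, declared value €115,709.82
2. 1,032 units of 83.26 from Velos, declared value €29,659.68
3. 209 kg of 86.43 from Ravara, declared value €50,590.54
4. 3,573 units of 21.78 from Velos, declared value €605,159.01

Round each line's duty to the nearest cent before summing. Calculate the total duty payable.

€25,236.94

Line 1 (51.97, Ravara, 578 kg, €115,709.82):
Base rate for 51.97 is 14% + €2.50/kg.
Duty = €115,709.82 × 14% + 578 × €2.50 = €17,644.37.
Line 2 (83.26, Velos, 1,032 units, €29,659.68):
Base rate for 83.26 is 11.5%.
Origin Velos qualifies under the Corania–Velos agreement and 83.26 is covered: preferential rate Free applies instead.
The additional-duty order on 83.26 targets Ravara, not Velos; it does not apply.
Duty = €29,659.68 × 0% = €0.00.
Line 3 (86.43, Ravara, 209 kg, €50,590.54):
Base rate for 86.43 is 13.5% + €3.65/kg.
Duty = €50,590.54 × 13.5% + 209 × €3.65 = €7,592.57.
Line 4 (21.78, Velos, 3,573 units, €605,159.01):
Base rate for 21.78 is 15.5%.
Origin Velos qualifies under the Corania–Velos agreement and 21.78 is covered: preferential rate Free applies instead.
The additional-duty order on 21.78 targets Ravara, not Velos; it does not apply.
Duty = €605,159.01 × 0% = €0.00.
Total = €17,644.37 + €0.00 + €7,592.57 + €0.00 = €25,236.94.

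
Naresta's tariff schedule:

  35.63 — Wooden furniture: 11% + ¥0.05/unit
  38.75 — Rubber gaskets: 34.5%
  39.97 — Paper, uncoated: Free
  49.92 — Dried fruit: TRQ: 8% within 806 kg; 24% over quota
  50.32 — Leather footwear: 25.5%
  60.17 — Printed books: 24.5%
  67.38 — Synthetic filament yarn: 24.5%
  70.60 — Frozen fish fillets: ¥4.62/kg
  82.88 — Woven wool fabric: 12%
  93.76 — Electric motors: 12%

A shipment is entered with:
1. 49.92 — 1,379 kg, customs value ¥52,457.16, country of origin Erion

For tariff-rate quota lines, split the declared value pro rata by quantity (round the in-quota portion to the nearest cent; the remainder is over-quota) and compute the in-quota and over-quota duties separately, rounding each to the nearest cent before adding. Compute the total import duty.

¥7,684.08

Line 1 (49.92, Erion, 1,379 kg, ¥52,457.16):
Code 49.92 is under a tariff-rate quota (threshold 806 kg). In-quota: 806 kg at 8%; over-quota: 573 kg at 24%.
Pro-rata value split: in-quota = ¥52,457.16 × 806/1,379 = ¥30,660.24; over-quota = ¥52,457.16 − ¥30,660.24 = ¥21,796.92.
In-quota duty = ¥30,660.24 × 8% = ¥2,452.82. Over-quota duty = ¥21,796.92 × 24% = ¥5,231.26.
Line duty = ¥2,452.82 + ¥5,231.26 = ¥7,684.08.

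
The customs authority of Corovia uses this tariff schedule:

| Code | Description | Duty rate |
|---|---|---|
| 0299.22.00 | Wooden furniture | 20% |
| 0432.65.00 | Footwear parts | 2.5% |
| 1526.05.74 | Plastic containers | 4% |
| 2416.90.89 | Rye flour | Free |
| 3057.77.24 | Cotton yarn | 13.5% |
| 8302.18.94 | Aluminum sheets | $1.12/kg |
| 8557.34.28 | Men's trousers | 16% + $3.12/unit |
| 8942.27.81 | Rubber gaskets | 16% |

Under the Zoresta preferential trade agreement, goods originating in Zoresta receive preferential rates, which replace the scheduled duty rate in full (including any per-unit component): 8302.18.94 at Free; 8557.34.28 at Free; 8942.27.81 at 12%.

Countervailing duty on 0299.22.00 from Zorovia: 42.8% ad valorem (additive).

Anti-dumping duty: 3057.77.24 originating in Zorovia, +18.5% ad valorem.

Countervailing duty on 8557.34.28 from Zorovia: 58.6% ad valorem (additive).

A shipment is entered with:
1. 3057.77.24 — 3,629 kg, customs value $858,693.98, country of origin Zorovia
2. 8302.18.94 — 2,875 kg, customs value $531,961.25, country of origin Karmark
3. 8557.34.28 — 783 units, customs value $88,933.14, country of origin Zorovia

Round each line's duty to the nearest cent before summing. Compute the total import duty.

Line 1 (3057.77.24, Zorovia, 3,629 kg, $858,693.98):
Base rate for 3057.77.24 is 13.5%.
Additional duty on 3057.77.24 from Zorovia: +18.5%. Applied ad valorem rate: 13.5% + 18.5% = 32%.
Duty = $858,693.98 × 32% = $274,782.07.
Line 2 (8302.18.94, Karmark, 2,875 kg, $531,961.25):
Base rate for 8302.18.94 is $1.12/kg.
8302.18.94 has an FTA preferential rate, but origin Karmark is not Zoresta; base rate stands.
Duty = 2,875 × $1.12 = $3,220.00.
Line 3 (8557.34.28, Zorovia, 783 units, $88,933.14):
Base rate for 8557.34.28 is 16% + $3.12/unit.
8557.34.28 has an FTA preferential rate, but origin Zorovia is not Zoresta; base rate stands.
Additional duty on 8557.34.28 from Zorovia: +58.6%. Applied ad valorem rate: 16% + 58.6% = 74.6%.
Duty = $88,933.14 × 74.6% + 783 × $3.12 = $68,787.08.
Total = $274,782.07 + $3,220.00 + $68,787.08 = $346,789.15.

$346,789.15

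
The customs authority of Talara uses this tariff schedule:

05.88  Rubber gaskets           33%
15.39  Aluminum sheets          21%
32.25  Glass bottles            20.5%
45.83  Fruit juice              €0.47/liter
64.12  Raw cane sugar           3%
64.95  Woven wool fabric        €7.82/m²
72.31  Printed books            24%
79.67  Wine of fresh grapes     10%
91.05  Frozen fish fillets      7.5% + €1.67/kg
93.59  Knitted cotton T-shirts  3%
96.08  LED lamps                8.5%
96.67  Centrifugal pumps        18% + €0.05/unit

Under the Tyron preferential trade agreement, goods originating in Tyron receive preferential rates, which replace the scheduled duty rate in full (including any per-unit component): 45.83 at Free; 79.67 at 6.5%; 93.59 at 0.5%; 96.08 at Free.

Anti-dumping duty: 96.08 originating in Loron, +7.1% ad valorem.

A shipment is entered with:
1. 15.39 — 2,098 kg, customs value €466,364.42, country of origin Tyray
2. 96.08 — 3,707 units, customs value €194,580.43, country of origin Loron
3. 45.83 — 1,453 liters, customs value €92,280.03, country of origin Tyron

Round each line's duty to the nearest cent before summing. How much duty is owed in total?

€128,291.08

Line 1 (15.39, Tyray, 2,098 kg, €466,364.42):
Base rate for 15.39 is 21%.
Duty = €466,364.42 × 21% = €97,936.53.
Line 2 (96.08, Loron, 3,707 units, €194,580.43):
Base rate for 96.08 is 8.5%.
96.08 has an FTA preferential rate, but origin Loron is not Tyron; base rate stands.
Additional duty on 96.08 from Loron: +7.1%. Applied ad valorem rate: 8.5% + 7.1% = 15.6%.
Duty = €194,580.43 × 15.6% = €30,354.55.
Line 3 (45.83, Tyron, 1,453 liters, €92,280.03):
Base rate for 45.83 is €0.47/liter.
Origin Tyron qualifies under the Talara–Tyron agreement and 45.83 is covered: preferential rate Free applies instead.
Duty = €92,280.03 × 0% = €0.00.
Total = €97,936.53 + €30,354.55 + €0.00 = €128,291.08.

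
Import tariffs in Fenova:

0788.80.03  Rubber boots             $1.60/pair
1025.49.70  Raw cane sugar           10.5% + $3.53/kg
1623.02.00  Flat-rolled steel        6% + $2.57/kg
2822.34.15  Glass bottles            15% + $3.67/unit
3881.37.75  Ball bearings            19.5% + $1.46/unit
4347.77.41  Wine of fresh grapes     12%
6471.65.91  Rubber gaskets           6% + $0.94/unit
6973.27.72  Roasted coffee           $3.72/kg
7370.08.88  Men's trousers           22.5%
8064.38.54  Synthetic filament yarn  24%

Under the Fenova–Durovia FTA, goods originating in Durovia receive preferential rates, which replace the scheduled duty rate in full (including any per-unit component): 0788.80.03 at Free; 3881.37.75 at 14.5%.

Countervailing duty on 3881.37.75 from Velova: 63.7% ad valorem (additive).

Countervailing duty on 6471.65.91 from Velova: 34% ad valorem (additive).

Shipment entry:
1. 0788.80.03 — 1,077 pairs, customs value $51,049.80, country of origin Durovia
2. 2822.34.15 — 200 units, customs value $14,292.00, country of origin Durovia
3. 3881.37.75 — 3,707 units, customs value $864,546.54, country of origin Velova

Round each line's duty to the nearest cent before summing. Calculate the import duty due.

Line 1 (0788.80.03, Durovia, 1,077 pairs, $51,049.80):
Base rate for 0788.80.03 is $1.60/pair.
Origin Durovia qualifies under the Fenova–Durovia agreement and 0788.80.03 is covered: preferential rate Free applies instead.
Duty = $51,049.80 × 0% = $0.00.
Line 2 (2822.34.15, Durovia, 200 units, $14,292.00):
Base rate for 2822.34.15 is 15% + $3.67/unit.
Origin Durovia is the FTA partner but 2822.34.15 is not on the preference list; base rate stands.
Duty = $14,292.00 × 15% + 200 × $3.67 = $2,877.80.
Line 3 (3881.37.75, Velova, 3,707 units, $864,546.54):
Base rate for 3881.37.75 is 19.5% + $1.46/unit.
3881.37.75 has an FTA preferential rate, but origin Velova is not Durovia; base rate stands.
Additional duty on 3881.37.75 from Velova: +63.7%. Applied ad valorem rate: 19.5% + 63.7% = 83.2%.
Duty = $864,546.54 × 83.2% + 3,707 × $1.46 = $724,714.94.
Total = $0.00 + $2,877.80 + $724,714.94 = $727,592.74.

$727,592.74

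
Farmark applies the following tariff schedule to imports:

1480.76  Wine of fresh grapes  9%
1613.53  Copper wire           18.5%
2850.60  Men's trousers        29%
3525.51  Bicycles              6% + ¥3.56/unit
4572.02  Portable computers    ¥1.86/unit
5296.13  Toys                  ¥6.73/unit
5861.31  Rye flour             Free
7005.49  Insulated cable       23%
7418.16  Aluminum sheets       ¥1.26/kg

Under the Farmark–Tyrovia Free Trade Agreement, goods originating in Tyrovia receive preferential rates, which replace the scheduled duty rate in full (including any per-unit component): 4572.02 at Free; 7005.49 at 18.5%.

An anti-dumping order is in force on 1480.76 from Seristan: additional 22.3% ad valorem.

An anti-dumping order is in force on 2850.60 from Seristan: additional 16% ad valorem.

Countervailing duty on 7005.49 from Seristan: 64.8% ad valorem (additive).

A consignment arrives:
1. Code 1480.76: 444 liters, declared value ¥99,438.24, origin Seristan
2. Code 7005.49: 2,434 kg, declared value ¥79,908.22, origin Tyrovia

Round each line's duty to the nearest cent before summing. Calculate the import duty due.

Line 1 (1480.76, Seristan, 444 liters, ¥99,438.24):
Base rate for 1480.76 is 9%.
Additional duty on 1480.76 from Seristan: +22.3%. Applied ad valorem rate: 9% + 22.3% = 31.3%.
Duty = ¥99,438.24 × 31.3% = ¥31,124.17.
Line 2 (7005.49, Tyrovia, 2,434 kg, ¥79,908.22):
Base rate for 7005.49 is 23%.
Origin Tyrovia qualifies under the Farmark–Tyrovia agreement and 7005.49 is covered: preferential rate 18.5% applies instead.
The additional-duty order on 7005.49 targets Seristan, not Tyrovia; it does not apply.
Duty = ¥79,908.22 × 18.5% = ¥14,783.02.
Total = ¥31,124.17 + ¥14,783.02 = ¥45,907.19.

¥45,907.19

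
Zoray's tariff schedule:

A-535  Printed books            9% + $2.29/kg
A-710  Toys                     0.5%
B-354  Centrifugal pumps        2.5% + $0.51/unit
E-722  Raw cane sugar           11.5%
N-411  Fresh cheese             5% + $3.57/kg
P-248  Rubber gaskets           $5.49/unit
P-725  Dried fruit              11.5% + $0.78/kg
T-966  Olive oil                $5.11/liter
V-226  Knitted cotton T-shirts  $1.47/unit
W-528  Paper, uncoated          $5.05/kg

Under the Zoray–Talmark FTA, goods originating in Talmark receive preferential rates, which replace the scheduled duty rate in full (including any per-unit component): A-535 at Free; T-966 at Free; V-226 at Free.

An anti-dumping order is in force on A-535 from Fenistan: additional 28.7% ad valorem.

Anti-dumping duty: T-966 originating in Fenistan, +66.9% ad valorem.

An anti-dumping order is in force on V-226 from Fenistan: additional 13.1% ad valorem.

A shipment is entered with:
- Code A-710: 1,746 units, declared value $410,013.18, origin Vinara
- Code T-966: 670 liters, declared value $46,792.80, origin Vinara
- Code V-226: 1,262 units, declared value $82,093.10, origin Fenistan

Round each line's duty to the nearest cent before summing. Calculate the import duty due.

Line 1 (A-710, Vinara, 1,746 units, $410,013.18):
Base rate for A-710 is 0.5%.
Duty = $410,013.18 × 0.5% = $2,050.07.
Line 2 (T-966, Vinara, 670 liters, $46,792.80):
Base rate for T-966 is $5.11/liter.
T-966 has an FTA preferential rate, but origin Vinara is not Talmark; base rate stands.
The additional-duty order on T-966 targets Fenistan, not Vinara; it does not apply.
Duty = 670 × $5.11 = $3,423.70.
Line 3 (V-226, Fenistan, 1,262 units, $82,093.10):
Base rate for V-226 is $1.47/unit.
V-226 has an FTA preferential rate, but origin Fenistan is not Talmark; base rate stands.
Additional duty on V-226 from Fenistan: +13.1% ad valorem. Applied ad valorem rate = 13.1%.
Duty = $82,093.10 × 13.1% + 1,262 × $1.47 = $12,609.34.
Total = $2,050.07 + $3,423.70 + $12,609.34 = $18,083.11.

$18,083.11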